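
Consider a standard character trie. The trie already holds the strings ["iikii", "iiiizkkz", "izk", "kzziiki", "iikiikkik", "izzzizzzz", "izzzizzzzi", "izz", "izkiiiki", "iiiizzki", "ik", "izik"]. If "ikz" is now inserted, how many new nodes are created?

1

The longest prefix of "ikz" already in the trie is "ik" (length 2).
Each of the 1 remaining characters creates one node.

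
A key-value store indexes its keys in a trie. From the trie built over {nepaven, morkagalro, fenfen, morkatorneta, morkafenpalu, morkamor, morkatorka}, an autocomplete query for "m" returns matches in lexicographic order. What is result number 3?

morkamor

Filter for "m…" and sort: "morkafenpalu", "morkagalro", "morkamor", "morkatorka", "morkatorneta"
The 3rd is morkamor.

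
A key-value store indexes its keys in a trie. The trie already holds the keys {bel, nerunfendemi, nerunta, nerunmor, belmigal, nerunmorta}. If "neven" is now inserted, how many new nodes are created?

"ne" is already a path in the trie; the remaining "ven" must be added.
New nodes needed: |"neven"| − 2 = 5 − 2 = 3.

3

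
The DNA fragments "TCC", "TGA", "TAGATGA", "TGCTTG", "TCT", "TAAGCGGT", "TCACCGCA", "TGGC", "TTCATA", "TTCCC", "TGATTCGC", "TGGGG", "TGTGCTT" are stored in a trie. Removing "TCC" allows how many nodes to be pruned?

1

A node on "TCC"'s path can go only if nothing else ends at it or branches off below it.
The suffix "C" (1 node) is used only by "TCC"; the node for "TC" still has the child "T", so pruning stops there.
Nodes removed: 1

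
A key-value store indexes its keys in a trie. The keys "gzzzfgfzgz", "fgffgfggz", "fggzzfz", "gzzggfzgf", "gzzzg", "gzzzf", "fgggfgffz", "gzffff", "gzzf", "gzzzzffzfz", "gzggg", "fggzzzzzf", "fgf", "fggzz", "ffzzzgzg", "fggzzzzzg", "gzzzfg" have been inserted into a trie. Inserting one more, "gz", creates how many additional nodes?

Every character of "gz" already lies on an existing path (it is a prefix of some stored word).
No new nodes are needed: 0.

0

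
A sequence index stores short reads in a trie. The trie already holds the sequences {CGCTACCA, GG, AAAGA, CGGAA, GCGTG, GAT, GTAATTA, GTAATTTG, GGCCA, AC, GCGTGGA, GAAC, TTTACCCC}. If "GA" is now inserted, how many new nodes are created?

Every character of "GA" already lies on an existing path (it is a prefix of some stored word).
No new nodes are needed: 0.

0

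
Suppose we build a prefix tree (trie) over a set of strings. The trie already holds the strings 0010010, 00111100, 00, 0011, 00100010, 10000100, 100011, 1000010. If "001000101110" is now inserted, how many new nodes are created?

The longest prefix of "001000101110" already in the trie is "00100010" (length 8).
Each of the 4 remaining characters creates one node.

4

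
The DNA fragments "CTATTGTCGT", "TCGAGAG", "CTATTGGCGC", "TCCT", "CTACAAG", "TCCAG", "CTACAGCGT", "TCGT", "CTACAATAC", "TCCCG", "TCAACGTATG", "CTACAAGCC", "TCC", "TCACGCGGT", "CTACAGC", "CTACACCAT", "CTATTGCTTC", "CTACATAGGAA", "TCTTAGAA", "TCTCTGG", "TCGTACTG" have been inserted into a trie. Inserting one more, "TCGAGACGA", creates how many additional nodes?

3

The longest prefix of "TCGAGACGA" already in the trie is "TCGAGA" (length 6).
Each of the 3 remaining characters creates one node.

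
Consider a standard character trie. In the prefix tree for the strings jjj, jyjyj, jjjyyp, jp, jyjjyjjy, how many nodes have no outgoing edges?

4

A leaf is a node with no children — equivalently, the end of a word that is not a proper prefix of any other stored word.
Those words: "jjjyyp", "jp", "jyjjyjjy", "jyjyj"
Leaf count: 4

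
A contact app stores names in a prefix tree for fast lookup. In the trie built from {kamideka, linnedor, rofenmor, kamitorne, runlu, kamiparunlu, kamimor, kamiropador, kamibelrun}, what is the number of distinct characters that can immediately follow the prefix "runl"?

1

Follow the path "runl" to its node, then look at its outgoing edges.
Distinct next characters after "runl": u.
That node has 1 child edge.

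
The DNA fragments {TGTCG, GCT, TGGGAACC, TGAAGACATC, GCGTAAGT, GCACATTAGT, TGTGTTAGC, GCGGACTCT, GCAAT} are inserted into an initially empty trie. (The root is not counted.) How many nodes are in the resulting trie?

Trace insertions, counting only characters that open a new branch:
  "TGTCG" → 5 new (T, G, T, C, G)
  "GCT" → 3 new (G, C, T)
  "TGGGAACC" → prefix "TG" already present; 6 new (G, G, A, A, C, C)
  "TGAAGACATC" → prefix "TG" already present; 8 new (A, A, G, A, C, A, T, C)
  "GCGTAAGT" → prefix "GC" already present; 6 new (G, T, A, A, G, T)
  "GCACATTAGT" → prefix "GC" already present; 8 new (A, C, A, T, T, A, G, T)
  "TGTGTTAGC" → prefix "TGT" already present; 6 new (G, T, T, A, G, C)
  "GCGGACTCT" → prefix "GCG" already present; 6 new (G, A, C, T, C, T)
  "GCAAT" → prefix "GCA" already present; 2 new (A, T)
Total nodes = 5 + 3 + 6 + 8 + 6 + 8 + 6 + 6 + 2 = 50

50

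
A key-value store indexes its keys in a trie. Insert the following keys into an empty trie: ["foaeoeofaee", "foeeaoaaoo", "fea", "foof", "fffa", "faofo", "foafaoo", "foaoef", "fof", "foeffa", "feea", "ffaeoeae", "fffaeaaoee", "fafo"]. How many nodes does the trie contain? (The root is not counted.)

57

Insert word by word; a character creates a node only if that edge doesn't already exist:
  "foaeoeofaee" → 11 new (f, o, a, e, o, e, o, f, a, e, e)
  "foeeaoaaoo" → prefix "fo" already present; 8 new (e, e, a, o, a, a, o, o)
  "fea" → prefix "f" already present; 2 new (e, a)
  "foof" → prefix "fo" already present; 2 new (o, f)
  "fffa" → prefix "f" already present; 3 new (f, f, a)
  "faofo" → prefix "f" already present; 4 new (a, o, f, o)
  "foafaoo" → prefix "foa" already present; 4 new (f, a, o, o)
  "foaoef" → prefix "foa" already present; 3 new (o, e, f)
  "fof" → prefix "fo" already present; 1 new (f)
  "foeffa" → prefix "foe" already present; 3 new (f, f, a)
  "feea" → prefix "fe" already present; 2 new (e, a)
  "ffaeoeae" → prefix "ff" already present; 6 new (a, e, o, e, a, e)
  "fffaeaaoee" → prefix "fffa" already present; 6 new (e, a, a, o, e, e)
  "fafo" → prefix "fa" already present; 2 new (f, o)
Total nodes = 11 + 8 + 2 + 2 + 3 + 4 + 4 + 3 + 1 + 3 + 2 + 6 + 6 + 2 = 57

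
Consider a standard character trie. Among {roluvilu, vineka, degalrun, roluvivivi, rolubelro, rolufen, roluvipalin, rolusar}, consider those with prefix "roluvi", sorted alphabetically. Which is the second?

roluvipalin

DFS of the "roluvi" subtree visits, in order: "roluvilu", "roluvipalin", "roluvivivi"
Position 2: roluvipalin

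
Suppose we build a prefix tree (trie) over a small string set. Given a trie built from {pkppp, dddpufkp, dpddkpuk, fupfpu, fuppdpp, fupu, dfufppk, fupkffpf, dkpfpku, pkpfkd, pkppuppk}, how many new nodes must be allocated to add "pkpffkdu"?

4

The longest prefix of "pkpffkdu" already in the trie is "pkpf" (length 4).
New nodes needed: |"pkpffkdu"| − 4 = 8 − 4 = 4.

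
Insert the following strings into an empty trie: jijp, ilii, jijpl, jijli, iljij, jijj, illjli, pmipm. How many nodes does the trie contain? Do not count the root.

24

Trie structure (* marks end of a word):
(root)
├─ i
│  └─ l
│     ├─ i
│     │  └─ i *
│     ├─ j
│     │  └─ i
│     │     └─ j *
│     └─ l
│        └─ j
│           └─ l
│              └─ i *
├─ j
│  └─ i
│     └─ j
│        ├─ j *
│        ├─ l
│        │  └─ i *
│        └─ p *
│           └─ l *
└─ p
   └─ m
      └─ i
         └─ p
            └─ m *
Counting every labelled node above: 24.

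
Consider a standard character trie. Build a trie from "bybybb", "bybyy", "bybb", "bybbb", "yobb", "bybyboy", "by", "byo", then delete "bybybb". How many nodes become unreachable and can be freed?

1

After clearing the end-marker at "bybybb", prune upward until reaching a node still needed by another word.
The suffix "b" (1 node) is used only by "bybybb"; the node for "bybyb" still has the child "o", so pruning stops there.
Nodes removed: 1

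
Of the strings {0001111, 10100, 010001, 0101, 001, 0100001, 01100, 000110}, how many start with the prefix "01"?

Traverse to the node for "01", then collect every word in that subtree.
Matches: "0100001", "010001", "0101", "01100"
Count: 4

4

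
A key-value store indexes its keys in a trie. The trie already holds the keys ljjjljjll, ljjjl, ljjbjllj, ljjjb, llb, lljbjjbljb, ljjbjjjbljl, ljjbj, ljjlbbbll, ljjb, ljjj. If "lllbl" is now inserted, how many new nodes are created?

"ll" is already a path in the trie; the remaining "lbl" must be added.
So 5 − 2 = 3 new nodes.

3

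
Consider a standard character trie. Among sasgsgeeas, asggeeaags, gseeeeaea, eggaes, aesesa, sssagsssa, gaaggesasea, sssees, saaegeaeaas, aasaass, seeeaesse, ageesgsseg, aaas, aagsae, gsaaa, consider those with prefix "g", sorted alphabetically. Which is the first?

gaaggesasea

DFS of the "g" subtree visits, in order: "gaaggesasea", "gsaaa", "gseeeeaea"
The 1st is gaaggesasea.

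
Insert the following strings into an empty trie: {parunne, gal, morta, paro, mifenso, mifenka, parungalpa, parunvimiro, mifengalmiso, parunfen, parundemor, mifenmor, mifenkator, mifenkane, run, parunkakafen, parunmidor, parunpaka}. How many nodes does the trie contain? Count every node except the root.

Trace insertions, counting only characters that open a new branch:
  "parunne" → 7 new (p, a, r, u, n, n, e)
  "gal" → 3 new (g, a, l)
  "morta" → 5 new (m, o, r, t, a)
  "paro" → prefix "par" already present; 1 new (o)
  "mifenso" → prefix "m" already present; 6 new (i, f, e, n, s, o)
  "mifenka" → prefix "mifen" already present; 2 new (k, a)
  "parungalpa" → prefix "parun" already present; 5 new (g, a, l, p, a)
  "parunvimiro" → prefix "parun" already present; 6 new (v, i, m, i, r, o)
  "mifengalmiso" → prefix "mifen" already present; 7 new (g, a, l, m, i, s, o)
  "parunfen" → prefix "parun" already present; 3 new (f, e, n)
  "parundemor" → prefix "parun" already present; 5 new (d, e, m, o, r)
  "mifenmor" → prefix "mifen" already present; 3 new (m, o, r)
  "mifenkator" → prefix "mifenka" already present; 3 new (t, o, r)
  "mifenkane" → prefix "mifenka" already present; 2 new (n, e)
  "run" → 3 new (r, u, n)
  "parunkakafen" → prefix "parun" already present; 7 new (k, a, k, a, f, e, n)
  "parunmidor" → prefix "parun" already present; 5 new (m, i, d, o, r)
  "parunpaka" → prefix "parun" already present; 4 new (p, a, k, a)
Total nodes = 7 + 3 + 5 + 1 + 6 + 2 + 5 + 6 + 7 + 3 + 5 + 3 + 3 + 2 + 3 + 7 + 5 + 4 = 77

77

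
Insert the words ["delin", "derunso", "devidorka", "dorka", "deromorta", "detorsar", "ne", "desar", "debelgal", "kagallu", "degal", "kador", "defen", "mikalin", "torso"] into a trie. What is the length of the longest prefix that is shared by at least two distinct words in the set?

The deepest shared node is where two words last agree before diverging.
"deromorta" and "derunso" agree on "der" (3 characters) before diverging; nothing deeper is shared.
Longest shared-prefix length: 3

3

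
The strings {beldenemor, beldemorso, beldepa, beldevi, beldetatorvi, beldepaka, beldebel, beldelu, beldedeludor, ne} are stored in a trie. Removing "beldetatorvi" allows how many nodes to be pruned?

7

A node on "beldetatorvi"'s path can go only if nothing else ends at it or branches off below it.
The suffix "tatorvi" (7 nodes) is used only by "beldetatorvi"; the node for "belde" still has the child "n", so pruning stops there.
Nodes removed: 7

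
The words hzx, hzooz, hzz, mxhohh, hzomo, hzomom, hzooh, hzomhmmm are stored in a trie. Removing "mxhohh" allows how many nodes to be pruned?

6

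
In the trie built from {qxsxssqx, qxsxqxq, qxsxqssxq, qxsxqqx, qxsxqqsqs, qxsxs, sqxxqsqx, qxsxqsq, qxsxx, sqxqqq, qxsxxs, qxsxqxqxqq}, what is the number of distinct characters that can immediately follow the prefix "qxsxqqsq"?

The children of the "qxsxqqsq" node are the distinct next characters among strings starting with "qxsxqqsq".
Distinct next characters after "qxsxqqsq": s.
That node has 1 child edge.

1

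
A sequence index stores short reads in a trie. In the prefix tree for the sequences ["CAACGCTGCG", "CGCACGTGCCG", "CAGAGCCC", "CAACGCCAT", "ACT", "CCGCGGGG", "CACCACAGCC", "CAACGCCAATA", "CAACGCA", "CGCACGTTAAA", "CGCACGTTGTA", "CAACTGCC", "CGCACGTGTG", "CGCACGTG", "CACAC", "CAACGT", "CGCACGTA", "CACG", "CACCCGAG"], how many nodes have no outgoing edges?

18

A leaf is a node with no children — equivalently, the end of a word that is not a proper prefix of any other stored word.
Those words: "ACT", "CAACGCA", "CAACGCCAATA", "CAACGCCAT", "CAACGCTGCG", "CAACGT", "CAACTGCC", "CACAC", "CACCACAGCC", "CACCCGAG", "CACG", "CAGAGCCC", "CCGCGGGG", "CGCACGTA", "CGCACGTGCCG", "CGCACGTGTG", "CGCACGTTAAA", "CGCACGTTGTA"
Leaf count: 18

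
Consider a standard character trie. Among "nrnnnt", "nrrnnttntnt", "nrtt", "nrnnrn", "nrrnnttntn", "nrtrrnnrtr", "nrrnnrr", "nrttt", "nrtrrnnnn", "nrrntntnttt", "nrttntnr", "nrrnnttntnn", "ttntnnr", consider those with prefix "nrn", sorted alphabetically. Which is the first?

DFS of the "nrn" subtree visits, in order: "nrnnnt", "nrnnrn"
Position 1: nrnnnt

nrnnnt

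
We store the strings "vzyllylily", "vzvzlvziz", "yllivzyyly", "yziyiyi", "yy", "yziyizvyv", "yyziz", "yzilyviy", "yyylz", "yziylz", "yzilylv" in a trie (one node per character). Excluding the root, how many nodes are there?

Trace insertions, counting only characters that open a new branch:
  "vzyllylily" → 10 new (v, z, y, l, l, y, l, i, l, y)
  "vzvzlvziz" → prefix "vz" already present; 7 new (v, z, l, v, z, i, z)
  "yllivzyyly" → 10 new (y, l, l, i, v, z, y, y, l, y)
  "yziyiyi" → prefix "y" already present; 6 new (z, i, y, i, y, i)
  "yy" → prefix "y" already present; 1 new (y)
  "yziyizvyv" → prefix "yziyi" already present; 4 new (z, v, y, v)
  "yyziz" → prefix "yy" already present; 3 new (z, i, z)
  "yzilyviy" → prefix "yzi" already present; 5 new (l, y, v, i, y)
  "yyylz" → prefix "yy" already present; 3 new (y, l, z)
  "yziylz" → prefix "yziy" already present; 2 new (l, z)
  "yzilylv" → prefix "yzily" already present; 2 new (l, v)
Total nodes = 10 + 7 + 10 + 6 + 1 + 4 + 3 + 5 + 3 + 2 + 2 = 53

53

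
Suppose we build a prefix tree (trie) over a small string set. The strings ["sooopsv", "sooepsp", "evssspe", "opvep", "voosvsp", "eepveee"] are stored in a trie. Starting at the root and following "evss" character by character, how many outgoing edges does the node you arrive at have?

The children of the "evss" node are the distinct next characters among strings starting with "evss".
Characters that immediately follow "evss" among the stored strings: {s}.
That node has 1 child edge.

1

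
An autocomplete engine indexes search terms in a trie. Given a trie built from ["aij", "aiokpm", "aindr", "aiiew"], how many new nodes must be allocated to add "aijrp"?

2

Walking "aijrp" from the root, the first 3 characters ("aij") follow existing edges; "r" is the first miss.
New nodes needed: |"aijrp"| − 3 = 5 − 3 = 2.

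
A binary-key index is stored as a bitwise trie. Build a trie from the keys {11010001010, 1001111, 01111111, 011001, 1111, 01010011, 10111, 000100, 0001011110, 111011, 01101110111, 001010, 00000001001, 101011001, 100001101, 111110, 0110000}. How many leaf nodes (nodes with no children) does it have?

16

A leaf is a node with no children — equivalently, the end of a word that is not a proper prefix of any other stored word.
Those words: "00000001001", "000100", "0001011110", "001010", "01010011", "0110000", "011001", "01101110111", "01111111", "100001101", "1001111", "101011001", "10111", "11010001010", "111011", "111110"
Leaf count: 16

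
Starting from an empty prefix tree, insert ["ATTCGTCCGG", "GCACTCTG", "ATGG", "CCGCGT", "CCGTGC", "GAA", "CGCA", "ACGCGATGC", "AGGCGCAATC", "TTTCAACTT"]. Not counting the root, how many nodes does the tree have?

60

Trace insertions, counting only characters that open a new branch:
  "ATTCGTCCGG" → 10 new (A, T, T, C, G, T, C, C, G, G)
  "GCACTCTG" → 8 new (G, C, A, C, T, C, T, G)
  "ATGG" → prefix "AT" already present; 2 new (G, G)
  "CCGCGT" → 6 new (C, C, G, C, G, T)
  "CCGTGC" → prefix "CCG" already present; 3 new (T, G, C)
  "GAA" → prefix "G" already present; 2 new (A, A)
  "CGCA" → prefix "C" already present; 3 new (G, C, A)
  "ACGCGATGC" → prefix "A" already present; 8 new (C, G, C, G, A, T, G, C)
  "AGGCGCAATC" → prefix "A" already present; 9 new (G, G, C, G, C, A, A, T, C)
  "TTTCAACTT" → 9 new (T, T, T, C, A, A, C, T, T)
Total nodes = 10 + 8 + 2 + 6 + 3 + 2 + 3 + 8 + 9 + 9 = 60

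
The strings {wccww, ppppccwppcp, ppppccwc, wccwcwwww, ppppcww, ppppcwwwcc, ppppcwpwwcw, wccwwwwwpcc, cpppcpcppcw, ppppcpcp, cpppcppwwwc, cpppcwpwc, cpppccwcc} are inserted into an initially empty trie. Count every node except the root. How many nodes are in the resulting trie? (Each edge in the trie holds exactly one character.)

Trace insertions, counting only characters that open a new branch:
  "wccww" → 5 new (w, c, c, w, w)
  "ppppccwppcp" → 11 new (p, p, p, p, c, c, w, p, p, c, p)
  "ppppccwc" → prefix "ppppccw" already present; 1 new (c)
  "wccwcwwww" → prefix "wccw" already present; 5 new (c, w, w, w, w)
  "ppppcww" → prefix "ppppc" already present; 2 new (w, w)
  "ppppcwwwcc" → prefix "ppppcww" already present; 3 new (w, c, c)
  "ppppcwpwwcw" → prefix "ppppcw" already present; 5 new (p, w, w, c, w)
  "wccwwwwwpcc" → prefix "wccww" already present; 6 new (w, w, w, p, c, c)
  "cpppcpcppcw" → 11 new (c, p, p, p, c, p, c, p, p, c, w)
  "ppppcpcp" → prefix "ppppc" already present; 3 new (p, c, p)
  "cpppcppwwwc" → prefix "cpppcp" already present; 5 new (p, w, w, w, c)
  "cpppcwpwc" → prefix "cpppc" already present; 4 new (w, p, w, c)
  "cpppccwcc" → prefix "cpppc" already present; 4 new (c, w, c, c)
Total nodes = 5 + 11 + 1 + 5 + 2 + 3 + 5 + 6 + 11 + 3 + 5 + 4 + 4 = 65

65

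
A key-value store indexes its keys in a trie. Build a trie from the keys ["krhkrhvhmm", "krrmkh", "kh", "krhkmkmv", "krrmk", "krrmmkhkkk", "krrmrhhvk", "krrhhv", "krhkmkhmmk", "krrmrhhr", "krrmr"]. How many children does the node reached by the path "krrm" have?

Walk "krrm" from the root, arriving at one node.
Distinct next characters after "krrm": k, m, r.
That node has 3 child edges.

3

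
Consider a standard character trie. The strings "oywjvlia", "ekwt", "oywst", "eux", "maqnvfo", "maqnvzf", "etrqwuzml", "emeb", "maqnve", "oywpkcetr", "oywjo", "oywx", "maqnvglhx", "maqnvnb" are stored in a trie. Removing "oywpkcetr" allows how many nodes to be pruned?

6

Walk "oywpkcetr" from the leaf back toward the root, removing each node that no remaining word uses.
The suffix "pkcetr" (6 nodes) is used only by "oywpkcetr"; the node for "oyw" still has the child "j", so pruning stops there.
Nodes removed: 6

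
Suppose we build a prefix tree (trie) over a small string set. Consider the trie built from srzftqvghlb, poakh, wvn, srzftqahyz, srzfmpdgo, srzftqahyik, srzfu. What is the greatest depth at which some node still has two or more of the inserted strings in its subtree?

9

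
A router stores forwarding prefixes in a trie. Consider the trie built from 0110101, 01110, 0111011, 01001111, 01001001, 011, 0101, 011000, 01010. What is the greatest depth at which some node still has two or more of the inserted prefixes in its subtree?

5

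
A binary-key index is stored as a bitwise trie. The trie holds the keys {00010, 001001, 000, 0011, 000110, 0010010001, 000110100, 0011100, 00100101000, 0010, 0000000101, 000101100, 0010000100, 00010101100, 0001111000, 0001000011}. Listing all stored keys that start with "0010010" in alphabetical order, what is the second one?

00100101000

DFS of the "0010010" subtree visits, in order: "0010010001", "00100101000"
Position 2: 00100101000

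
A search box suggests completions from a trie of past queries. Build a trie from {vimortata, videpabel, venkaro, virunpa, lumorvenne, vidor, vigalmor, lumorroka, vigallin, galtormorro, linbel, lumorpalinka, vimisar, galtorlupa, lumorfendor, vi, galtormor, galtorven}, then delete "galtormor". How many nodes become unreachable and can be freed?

Walk "galtormor" from the leaf back toward the root, removing each node that no remaining word uses.
Every node on "galtormor" is still needed (e.g. by "galtormorro"), so nothing is freed.
Nodes removed: 0

0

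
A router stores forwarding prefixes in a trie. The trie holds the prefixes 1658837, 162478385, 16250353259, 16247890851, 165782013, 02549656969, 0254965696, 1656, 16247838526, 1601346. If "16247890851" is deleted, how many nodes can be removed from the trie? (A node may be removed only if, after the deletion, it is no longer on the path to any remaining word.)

5

After clearing the end-marker at "16247890851", prune upward until reaching a node still needed by another word.
The suffix "90851" (5 nodes) is used only by "16247890851"; the node for "162478" still has the child "3", so pruning stops there.
Nodes removed: 5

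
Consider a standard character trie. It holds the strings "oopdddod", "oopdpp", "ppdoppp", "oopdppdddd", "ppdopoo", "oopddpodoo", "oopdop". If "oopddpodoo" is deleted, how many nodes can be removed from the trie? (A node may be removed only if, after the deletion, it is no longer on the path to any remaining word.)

5

A node on "oopddpodoo"'s path can go only if nothing else ends at it or branches off below it.
The suffix "podoo" (5 nodes) is used only by "oopddpodoo"; the node for "oopdd" still has the child "d", so pruning stops there.
Nodes removed: 5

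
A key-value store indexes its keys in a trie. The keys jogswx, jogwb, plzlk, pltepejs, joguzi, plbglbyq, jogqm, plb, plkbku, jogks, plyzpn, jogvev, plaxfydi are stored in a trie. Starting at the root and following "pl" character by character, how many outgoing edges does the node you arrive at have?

Walk "pl" from the root, arriving at one node.
Distinct next characters after "pl": a, b, k, t, y, z.
That node has 6 child edges.

6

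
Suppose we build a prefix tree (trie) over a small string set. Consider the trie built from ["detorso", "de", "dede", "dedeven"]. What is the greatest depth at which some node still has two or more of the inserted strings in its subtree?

4

Look for the deepest trie node that still has at least two words in its subtree.
e.g. "dede" and "dedeven" share the prefix "dede" of length 4; no pair shares a longer one.
Longest shared-prefix length: 4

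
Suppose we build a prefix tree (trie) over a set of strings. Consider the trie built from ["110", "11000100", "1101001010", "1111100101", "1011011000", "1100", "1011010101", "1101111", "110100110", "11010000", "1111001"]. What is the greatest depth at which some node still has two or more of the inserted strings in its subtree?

Equivalently: take the maximum, over all pairs, of their longest common prefix length.
"1101001010" and "110100110" agree on "1101001" (7 characters) before diverging; nothing deeper is shared.
Longest shared-prefix length: 7

7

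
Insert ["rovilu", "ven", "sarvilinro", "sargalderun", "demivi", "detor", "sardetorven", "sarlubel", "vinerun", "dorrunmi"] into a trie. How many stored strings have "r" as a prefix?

1

Walk to "r"; the words in its subtree are exactly those with that prefix.
Words under "r": rovilu
Count: 1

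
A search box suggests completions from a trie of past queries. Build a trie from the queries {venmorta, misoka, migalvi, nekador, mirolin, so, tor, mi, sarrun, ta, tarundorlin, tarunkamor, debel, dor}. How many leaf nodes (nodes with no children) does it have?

12

A leaf is a node with no children — equivalently, the end of a word that is not a proper prefix of any other stored word.
Those words: "debel", "dor", "migalvi", "mirolin", "misoka", "nekador", "sarrun", "so", "tarundorlin", "tarunkamor", "tor", "venmorta"
Leaf count: 12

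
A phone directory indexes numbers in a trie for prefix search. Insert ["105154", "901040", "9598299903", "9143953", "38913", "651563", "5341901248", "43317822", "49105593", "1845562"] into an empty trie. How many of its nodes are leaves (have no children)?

A leaf is a node with no children — equivalently, the end of a word that is not a proper prefix of any other stored word.
Those words: "105154", "1845562", "38913", "43317822", "49105593", "5341901248", "651563", "901040", "9143953", "9598299903"
Leaf count: 10

10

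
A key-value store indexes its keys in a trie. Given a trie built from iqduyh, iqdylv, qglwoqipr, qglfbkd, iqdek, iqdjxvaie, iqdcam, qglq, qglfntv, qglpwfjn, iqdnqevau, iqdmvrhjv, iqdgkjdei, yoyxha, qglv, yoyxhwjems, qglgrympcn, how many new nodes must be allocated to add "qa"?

1

Walking "qa" from the root, the first 1 characters ("q") follow existing edges; "a" is the first miss.
Each of the 1 remaining characters creates one node.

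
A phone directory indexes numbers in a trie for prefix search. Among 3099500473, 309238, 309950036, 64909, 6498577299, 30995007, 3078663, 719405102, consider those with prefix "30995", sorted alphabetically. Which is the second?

3099500473

Filter for "30995…" and sort: "309950036", "3099500473", "30995007"
The 2nd is 3099500473.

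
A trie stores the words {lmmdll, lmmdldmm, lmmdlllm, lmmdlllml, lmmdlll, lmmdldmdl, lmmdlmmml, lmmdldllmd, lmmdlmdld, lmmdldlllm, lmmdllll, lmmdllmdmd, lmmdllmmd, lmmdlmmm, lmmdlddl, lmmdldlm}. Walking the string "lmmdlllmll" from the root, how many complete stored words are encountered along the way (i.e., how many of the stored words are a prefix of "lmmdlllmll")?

Traverse "lmmdlllmll" character by character; count nodes along the way that are marked as word ends.
Prefixes of the query that are stored words: "lmmdll", "lmmdlll", "lmmdlllm", "lmmdlllml"
Count: 4

4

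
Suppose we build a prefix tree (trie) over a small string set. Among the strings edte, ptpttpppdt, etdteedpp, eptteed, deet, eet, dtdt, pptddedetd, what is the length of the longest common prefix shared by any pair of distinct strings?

1

Look for the deepest trie node that still has at least two words in its subtree.
e.g. "deet" and "dtdt" share the prefix "d" of length 1; no pair shares a longer one.
Longest shared-prefix length: 1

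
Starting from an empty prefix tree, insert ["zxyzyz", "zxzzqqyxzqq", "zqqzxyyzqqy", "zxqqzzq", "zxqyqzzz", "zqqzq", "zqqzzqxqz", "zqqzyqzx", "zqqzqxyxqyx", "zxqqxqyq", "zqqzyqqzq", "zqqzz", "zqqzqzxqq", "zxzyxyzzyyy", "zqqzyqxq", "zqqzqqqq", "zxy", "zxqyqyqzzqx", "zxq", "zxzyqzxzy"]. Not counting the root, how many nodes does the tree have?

86

Count nodes per top-level branch (shared prefixes stored once):
  'z'-branch (zqqzq, zqqzqqqq, zqqzqxyxqyx, zqqzqzxqq, zqqzxyyzqqy, zqqzyqqzq, zqqzyqxq, zqqzyqzx, zqqzz, zqqzzqxqz, zxq, zxqqxqyq, zxqqzzq, zxqyqyqzzqx, zxqyqzzz, zxy, zxyzyz, zxzyqzxzy, zxzyxyzzyyy, zxzzqqyxzqq): 86 nodes
Sum: 86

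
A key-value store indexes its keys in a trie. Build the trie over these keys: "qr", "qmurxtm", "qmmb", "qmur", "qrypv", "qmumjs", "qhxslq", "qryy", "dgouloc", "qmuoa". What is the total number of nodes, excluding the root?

31

Insert word by word; a character creates a node only if that edge doesn't already exist:
  "qr" → 2 new (q, r)
  "qmurxtm" → prefix "q" already present; 6 new (m, u, r, x, t, m)
  "qmmb" → prefix "qm" already present; 2 new (m, b)
  "qmur" → prefix "qmur" already present; 0 new (none)
  "qrypv" → prefix "qr" already present; 3 new (y, p, v)
  "qmumjs" → prefix "qmu" already present; 3 new (m, j, s)
  "qhxslq" → prefix "q" already present; 5 new (h, x, s, l, q)
  "qryy" → prefix "qry" already present; 1 new (y)
  "dgouloc" → 7 new (d, g, o, u, l, o, c)
  "qmuoa" → prefix "qmu" already present; 2 new (o, a)
Total nodes = 2 + 6 + 2 + 0 + 3 + 3 + 5 + 1 + 7 + 2 = 31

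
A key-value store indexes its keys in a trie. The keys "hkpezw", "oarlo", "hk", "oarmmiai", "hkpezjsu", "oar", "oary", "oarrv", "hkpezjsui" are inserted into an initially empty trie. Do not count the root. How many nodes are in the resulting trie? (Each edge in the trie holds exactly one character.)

23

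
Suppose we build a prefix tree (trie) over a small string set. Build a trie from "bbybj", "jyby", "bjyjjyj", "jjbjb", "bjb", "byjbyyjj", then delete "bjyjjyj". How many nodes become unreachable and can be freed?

Walk "bjyjjyj" from the leaf back toward the root, removing each node that no remaining word uses.
The suffix "yjjyj" (5 nodes) is used only by "bjyjjyj"; the node for "bj" still has the child "b", so pruning stops there.
Nodes removed: 5

5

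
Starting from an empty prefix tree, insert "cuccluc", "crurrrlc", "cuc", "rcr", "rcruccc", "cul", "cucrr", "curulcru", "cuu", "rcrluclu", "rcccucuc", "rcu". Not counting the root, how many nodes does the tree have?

43

Count nodes per top-level branch (shared prefixes stored once):
  'c'-branch (crurrrlc, cuc, cuccluc, cucrr, cul, curulcru, cuu): 24 nodes
  'r'-branch (rcccucuc, rcr, rcrluclu, rcruccc, rcu): 19 nodes
Sum: 43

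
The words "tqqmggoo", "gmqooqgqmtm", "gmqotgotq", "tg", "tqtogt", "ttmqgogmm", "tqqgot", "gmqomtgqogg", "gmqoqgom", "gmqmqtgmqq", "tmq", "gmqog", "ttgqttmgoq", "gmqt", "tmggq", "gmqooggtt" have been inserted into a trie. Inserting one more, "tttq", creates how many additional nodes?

Walking "tttq" from the root, the first 2 characters ("tt") follow existing edges; "t" is the first miss.
New nodes needed: |"tttq"| − 2 = 4 − 2 = 2.

2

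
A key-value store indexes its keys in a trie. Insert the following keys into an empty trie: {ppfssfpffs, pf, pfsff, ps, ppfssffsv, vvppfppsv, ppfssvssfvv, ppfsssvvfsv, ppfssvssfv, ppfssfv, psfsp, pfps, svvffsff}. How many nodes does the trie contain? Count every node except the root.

53

Trace insertions, counting only characters that open a new branch:
  "ppfssfpffs" → 10 new (p, p, f, s, s, f, p, f, f, s)
  "pf" → prefix "p" already present; 1 new (f)
  "pfsff" → prefix "pf" already present; 3 new (s, f, f)
  "ps" → prefix "p" already present; 1 new (s)
  "ppfssffsv" → prefix "ppfssf" already present; 3 new (f, s, v)
  "vvppfppsv" → 9 new (v, v, p, p, f, p, p, s, v)
  "ppfssvssfvv" → prefix "ppfss" already present; 6 new (v, s, s, f, v, v)
  "ppfsssvvfsv" → prefix "ppfss" already present; 6 new (s, v, v, f, s, v)
  "ppfssvssfv" → prefix "ppfssvssfv" already present; 0 new (none)
  "ppfssfv" → prefix "ppfssf" already present; 1 new (v)
  "psfsp" → prefix "ps" already present; 3 new (f, s, p)
  "pfps" → prefix "pf" already present; 2 new (p, s)
  "svvffsff" → 8 new (s, v, v, f, f, s, f, f)
Total nodes = 10 + 1 + 3 + 1 + 3 + 9 + 6 + 6 + 0 + 1 + 3 + 2 + 8 = 53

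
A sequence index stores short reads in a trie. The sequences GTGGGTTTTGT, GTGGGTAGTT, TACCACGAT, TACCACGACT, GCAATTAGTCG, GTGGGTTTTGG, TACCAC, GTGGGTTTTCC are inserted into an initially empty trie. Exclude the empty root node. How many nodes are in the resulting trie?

Trie structure (* marks end of a word):
(root)
├─ G
│  ├─ C
│  │  └─ A
│  │     └─ A
│  │        └─ T
│  │           └─ T
│  │              └─ A
│  │                 └─ G
│  │                    └─ T
│  │                       └─ C
│  │                          └─ G *
│  └─ T
│     └─ G
│        └─ G
│           └─ G
│              └─ T
│                 ├─ A
│                 │  └─ G
│                 │     └─ T
│                 │        └─ T *
│                 └─ T
│                    └─ T
│                       └─ T
│                          ├─ C
│                          │  └─ C *
│                          └─ G
│                             ├─ G *
│                             └─ T *
└─ T
   └─ A
      └─ C
         └─ C
            └─ A
               └─ C *
                  └─ G
                     └─ A
                        ├─ C
                        │  └─ T *
                        └─ T *
Counting every labelled node above: 39.

39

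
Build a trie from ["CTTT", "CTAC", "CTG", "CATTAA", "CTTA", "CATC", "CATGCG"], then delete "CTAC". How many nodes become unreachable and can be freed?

A node on "CTAC"'s path can go only if nothing else ends at it or branches off below it.
The suffix "AC" (2 nodes) is used only by "CTAC"; the node for "CT" still has the child "T", so pruning stops there.
Nodes removed: 2

2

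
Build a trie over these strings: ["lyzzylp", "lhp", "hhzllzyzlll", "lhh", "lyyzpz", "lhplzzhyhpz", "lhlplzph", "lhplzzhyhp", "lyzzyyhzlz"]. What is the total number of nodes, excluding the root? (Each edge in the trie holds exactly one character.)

44

For each word, the new-node count is its length minus the longest prefix already in the trie:
  "lyzzylp" → 7 new (l, y, z, z, y, l, p)
  "lhp" → prefix "l" already present; 2 new (h, p)
  "hhzllzyzlll" → 11 new (h, h, z, l, l, z, y, z, l, l, l)
  "lhh" → prefix "lh" already present; 1 new (h)
  "lyyzpz" → prefix "ly" already present; 4 new (y, z, p, z)
  "lhplzzhyhpz" → prefix "lhp" already present; 8 new (l, z, z, h, y, h, p, z)
  "lhlplzph" → prefix "lh" already present; 6 new (l, p, l, z, p, h)
  "lhplzzhyhp" → prefix "lhplzzhyhp" already present; 0 new (none)
  "lyzzyyhzlz" → prefix "lyzzy" already present; 5 new (y, h, z, l, z)
Total nodes = 7 + 2 + 11 + 1 + 4 + 8 + 6 + 0 + 5 = 44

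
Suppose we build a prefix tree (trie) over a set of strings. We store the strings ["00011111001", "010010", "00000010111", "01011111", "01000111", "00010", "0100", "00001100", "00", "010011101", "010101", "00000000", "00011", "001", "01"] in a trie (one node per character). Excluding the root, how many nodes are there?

Trace insertions, counting only characters that open a new branch:
  "00011111001" → 11 new (0, 0, 0, 1, 1, 1, 1, 1, 0, 0, 1)
  "010010" → prefix "0" already present; 5 new (1, 0, 0, 1, 0)
  "00000010111" → prefix "000" already present; 8 new (0, 0, 0, 1, 0, 1, 1, 1)
  "01011111" → prefix "010" already present; 5 new (1, 1, 1, 1, 1)
  "01000111" → prefix "0100" already present; 4 new (0, 1, 1, 1)
  "00010" → prefix "0001" already present; 1 new (0)
  "0100" → prefix "0100" already present; 0 new (none)
  "00001100" → prefix "0000" already present; 4 new (1, 1, 0, 0)
  "00" → prefix "00" already present; 0 new (none)
  "010011101" → prefix "01001" already present; 4 new (1, 1, 0, 1)
  "010101" → prefix "0101" already present; 2 new (0, 1)
  "00000000" → prefix "000000" already present; 2 new (0, 0)
  "00011" → prefix "00011" already present; 0 new (none)
  "001" → prefix "00" already present; 1 new (1)
  "01" → prefix "01" already present; 0 new (none)
Total nodes = 11 + 5 + 8 + 5 + 4 + 1 + 0 + 4 + 0 + 4 + 2 + 2 + 0 + 1 + 0 = 47

47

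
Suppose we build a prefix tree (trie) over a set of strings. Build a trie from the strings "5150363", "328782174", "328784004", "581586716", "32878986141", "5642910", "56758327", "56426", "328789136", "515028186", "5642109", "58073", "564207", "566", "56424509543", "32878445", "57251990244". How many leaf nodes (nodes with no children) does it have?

Leaves are exactly the stored words that no other stored word extends.
Those words: "328782174", "328784004", "32878445", "328789136", "32878986141", "515028186", "5150363", "564207", "5642109", "56424509543", "56426", "5642910", "566", "56758327", "57251990244", "58073", "581586716"
Leaf count: 17

17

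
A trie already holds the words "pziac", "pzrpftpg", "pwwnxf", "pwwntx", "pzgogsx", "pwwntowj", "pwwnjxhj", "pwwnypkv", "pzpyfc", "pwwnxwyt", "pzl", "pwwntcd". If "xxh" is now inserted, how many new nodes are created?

Nothing in the trie begins with "x"; the whole of "xxh" is new.
3 − 0 = 3 new nodes.

3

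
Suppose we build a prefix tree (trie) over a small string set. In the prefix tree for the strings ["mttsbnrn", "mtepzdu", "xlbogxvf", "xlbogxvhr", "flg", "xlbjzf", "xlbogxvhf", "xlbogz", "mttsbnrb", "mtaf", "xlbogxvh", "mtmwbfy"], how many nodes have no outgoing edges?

A leaf is a node with no children — equivalently, the end of a word that is not a proper prefix of any other stored word.
Those words: "flg", "mtaf", "mtepzdu", "mtmwbfy", "mttsbnrb", "mttsbnrn", "xlbjzf", "xlbogxvf", "xlbogxvhf", "xlbogxvhr", "xlbogz"
Leaf count: 11

11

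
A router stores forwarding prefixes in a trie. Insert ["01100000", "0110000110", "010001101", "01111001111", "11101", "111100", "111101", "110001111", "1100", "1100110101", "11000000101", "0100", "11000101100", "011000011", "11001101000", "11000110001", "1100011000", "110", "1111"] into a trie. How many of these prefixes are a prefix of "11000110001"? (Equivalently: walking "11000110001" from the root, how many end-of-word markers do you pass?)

4

Walk "11000110001" from the root; an end-of-word marker is hit whenever a stored word is a prefix of "11000110001".
Prefixes of the query that are stored words: "110", "1100", "1100011000", "11000110001"
Count: 4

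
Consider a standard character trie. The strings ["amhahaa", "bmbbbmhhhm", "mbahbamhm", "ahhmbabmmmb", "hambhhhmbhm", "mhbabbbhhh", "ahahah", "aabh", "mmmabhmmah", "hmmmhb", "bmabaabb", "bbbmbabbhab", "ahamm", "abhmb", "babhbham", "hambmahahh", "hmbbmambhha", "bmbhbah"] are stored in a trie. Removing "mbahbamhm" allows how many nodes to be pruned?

8

A node on "mbahbamhm"'s path can go only if nothing else ends at it or branches off below it.
The suffix "bahbamhm" (8 nodes) is used only by "mbahbamhm"; the node for "m" still has the child "h", so pruning stops there.
Nodes removed: 8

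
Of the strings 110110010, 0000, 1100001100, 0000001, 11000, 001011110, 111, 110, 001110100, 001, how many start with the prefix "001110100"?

Walk to "001110100"; the words in its subtree are exactly those with that prefix.
Words under "001110100": 001110100
Count: 1

1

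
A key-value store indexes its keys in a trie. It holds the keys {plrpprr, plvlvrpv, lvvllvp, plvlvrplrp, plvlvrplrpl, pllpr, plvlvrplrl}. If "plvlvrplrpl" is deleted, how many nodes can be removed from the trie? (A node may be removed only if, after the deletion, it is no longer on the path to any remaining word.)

Walk "plvlvrplrpl" from the leaf back toward the root, removing each node that no remaining word uses.
The suffix "l" (1 node) is used only by "plvlvrplrpl"; "plvlvrplrp" is itself a stored word, so pruning stops there.
Nodes removed: 1

1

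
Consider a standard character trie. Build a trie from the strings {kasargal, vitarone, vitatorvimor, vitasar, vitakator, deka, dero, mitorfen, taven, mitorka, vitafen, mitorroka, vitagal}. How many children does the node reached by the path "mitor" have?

3

Follow the path "mitor" to its node, then look at its outgoing edges.
Characters that immediately follow "mitor" among the stored strings: {f, k, r}.
That node has 3 child edges.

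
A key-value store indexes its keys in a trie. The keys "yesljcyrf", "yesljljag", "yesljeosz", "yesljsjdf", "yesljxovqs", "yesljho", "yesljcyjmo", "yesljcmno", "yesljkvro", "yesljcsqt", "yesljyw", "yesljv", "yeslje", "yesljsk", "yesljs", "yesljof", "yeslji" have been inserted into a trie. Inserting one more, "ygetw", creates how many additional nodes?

4

Walking "ygetw" from the root, the first 1 characters ("y") follow existing edges; "g" is the first miss.
Each of the 4 remaining characters creates one node.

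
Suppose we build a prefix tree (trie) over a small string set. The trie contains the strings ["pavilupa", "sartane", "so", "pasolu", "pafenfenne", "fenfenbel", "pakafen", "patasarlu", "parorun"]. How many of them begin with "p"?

6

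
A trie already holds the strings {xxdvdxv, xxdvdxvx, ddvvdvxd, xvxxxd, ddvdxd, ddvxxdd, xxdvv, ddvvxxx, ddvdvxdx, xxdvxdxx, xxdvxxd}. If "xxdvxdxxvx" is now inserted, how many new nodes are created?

2

"xxdvxdxx" is already a path in the trie; the remaining "vx" must be added.
So 10 − 8 = 2 new nodes.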